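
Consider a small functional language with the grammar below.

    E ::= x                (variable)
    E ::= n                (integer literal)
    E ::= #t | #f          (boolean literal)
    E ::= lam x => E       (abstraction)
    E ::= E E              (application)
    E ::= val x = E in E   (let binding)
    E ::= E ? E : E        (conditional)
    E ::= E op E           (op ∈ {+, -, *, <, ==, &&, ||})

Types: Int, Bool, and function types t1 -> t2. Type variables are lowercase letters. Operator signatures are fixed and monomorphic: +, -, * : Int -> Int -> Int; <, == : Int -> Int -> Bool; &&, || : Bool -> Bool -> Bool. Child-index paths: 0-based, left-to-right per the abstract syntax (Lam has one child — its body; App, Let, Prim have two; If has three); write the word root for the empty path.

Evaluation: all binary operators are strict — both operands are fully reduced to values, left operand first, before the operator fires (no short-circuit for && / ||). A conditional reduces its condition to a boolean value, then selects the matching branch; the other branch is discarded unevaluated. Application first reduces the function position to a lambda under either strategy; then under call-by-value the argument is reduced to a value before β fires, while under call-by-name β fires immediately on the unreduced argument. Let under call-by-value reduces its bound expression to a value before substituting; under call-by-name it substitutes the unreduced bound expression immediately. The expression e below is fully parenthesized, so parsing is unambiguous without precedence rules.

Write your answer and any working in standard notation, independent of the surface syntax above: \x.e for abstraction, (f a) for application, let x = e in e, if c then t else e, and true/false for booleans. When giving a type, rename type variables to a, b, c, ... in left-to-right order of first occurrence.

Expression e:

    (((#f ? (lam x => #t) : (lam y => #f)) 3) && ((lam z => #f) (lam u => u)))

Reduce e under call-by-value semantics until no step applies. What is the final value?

Working:
step 0: (((if false then (\x.true) else (\y.false)) 3) && ((\z.false) (\u.u)))
step 1: [if@0.0] (((\y.false) 3) && ((\z.false) (\u.u)))
step 2: [beta@0] (false && ((\z.false) (\u.u)))
step 3: [beta@1] (false && false)
step 4: [delta@root] false

Answer: false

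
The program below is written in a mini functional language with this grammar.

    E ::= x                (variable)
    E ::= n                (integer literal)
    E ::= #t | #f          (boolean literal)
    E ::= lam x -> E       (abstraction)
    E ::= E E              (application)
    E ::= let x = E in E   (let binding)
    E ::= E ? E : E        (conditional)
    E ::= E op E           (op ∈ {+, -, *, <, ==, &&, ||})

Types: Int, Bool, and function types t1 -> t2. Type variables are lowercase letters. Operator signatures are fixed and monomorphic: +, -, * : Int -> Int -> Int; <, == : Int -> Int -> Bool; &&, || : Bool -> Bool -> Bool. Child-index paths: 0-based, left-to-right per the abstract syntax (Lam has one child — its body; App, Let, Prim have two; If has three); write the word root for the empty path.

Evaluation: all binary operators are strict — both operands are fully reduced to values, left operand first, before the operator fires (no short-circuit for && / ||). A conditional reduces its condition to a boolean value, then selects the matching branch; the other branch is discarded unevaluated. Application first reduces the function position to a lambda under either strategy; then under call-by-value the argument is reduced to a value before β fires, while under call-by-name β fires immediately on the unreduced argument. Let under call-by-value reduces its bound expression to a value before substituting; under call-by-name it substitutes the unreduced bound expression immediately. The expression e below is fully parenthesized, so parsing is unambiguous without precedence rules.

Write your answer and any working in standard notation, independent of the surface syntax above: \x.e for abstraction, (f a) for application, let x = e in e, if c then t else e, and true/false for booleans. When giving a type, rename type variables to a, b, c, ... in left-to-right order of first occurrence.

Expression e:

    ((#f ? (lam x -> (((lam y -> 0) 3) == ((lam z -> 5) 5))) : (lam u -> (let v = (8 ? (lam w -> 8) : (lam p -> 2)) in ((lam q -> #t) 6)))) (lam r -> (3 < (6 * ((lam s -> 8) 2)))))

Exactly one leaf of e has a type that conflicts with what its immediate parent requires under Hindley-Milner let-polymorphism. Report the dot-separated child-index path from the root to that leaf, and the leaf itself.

Trace:
  unify Bool ~ Bool
\y._ : b -> Int
  unify b -> Int ~ Int -> c
  unify b ~ Int
  unify Int ~ c
_ _ : Int
  unify Int ~ Int
\z._ : d -> Int
  unify d -> Int ~ Int -> e
  unify d ~ Int
  unify Int ~ e
_ _ : Int
  unify Int ~ Int
\x._ : a -> Bool
  unify Int ~ Bool
  FAIL: mismatch Int ~ Bool

Answer: 0.2.0.0.0 : 8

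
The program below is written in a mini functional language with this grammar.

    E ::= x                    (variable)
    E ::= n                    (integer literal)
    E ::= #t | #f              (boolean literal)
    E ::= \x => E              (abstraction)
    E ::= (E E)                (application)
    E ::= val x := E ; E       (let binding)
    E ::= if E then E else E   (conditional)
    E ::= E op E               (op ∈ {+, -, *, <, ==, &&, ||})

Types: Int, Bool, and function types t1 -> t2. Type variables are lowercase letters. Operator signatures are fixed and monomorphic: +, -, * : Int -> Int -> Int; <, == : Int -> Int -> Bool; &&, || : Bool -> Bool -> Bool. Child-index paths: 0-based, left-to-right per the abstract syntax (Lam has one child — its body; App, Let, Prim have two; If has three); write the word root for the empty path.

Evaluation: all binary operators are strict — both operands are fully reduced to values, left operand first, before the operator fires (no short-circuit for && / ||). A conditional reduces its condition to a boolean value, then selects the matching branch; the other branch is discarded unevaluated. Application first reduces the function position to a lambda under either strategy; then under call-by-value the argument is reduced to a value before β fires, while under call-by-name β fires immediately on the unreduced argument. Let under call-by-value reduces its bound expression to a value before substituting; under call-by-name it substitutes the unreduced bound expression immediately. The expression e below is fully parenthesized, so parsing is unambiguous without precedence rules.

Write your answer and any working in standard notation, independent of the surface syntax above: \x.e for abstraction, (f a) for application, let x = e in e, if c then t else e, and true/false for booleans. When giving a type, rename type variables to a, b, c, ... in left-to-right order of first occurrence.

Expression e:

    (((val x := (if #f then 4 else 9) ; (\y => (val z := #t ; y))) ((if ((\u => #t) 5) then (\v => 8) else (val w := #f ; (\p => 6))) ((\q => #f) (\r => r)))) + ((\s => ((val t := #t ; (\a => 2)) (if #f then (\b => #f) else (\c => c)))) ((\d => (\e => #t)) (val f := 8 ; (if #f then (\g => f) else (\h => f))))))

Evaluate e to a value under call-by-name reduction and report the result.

Derivation:
step 0: (((let x = (if false then 4 else 9) in (\y.(let z = true in y))) ((if ((\u.true) 5) then (\v.8) else (let w = false in (\p.6))) ((\q.false) (\r.r)))) + ((\s.((let t = true in (\a.2)) (if false then (\b.false) else (\c.c)))) ((\d.(\e.true)) (let f = 8 in (if false then (\g.f) else (\h.f))))))
step 1: [let@0.0] (((\y.(let z = true in y)) ((if ((\u.true) 5) then (\v.8) else (let w = false in (\p.6))) ((\q.false) (\r.r)))) + ((\s.((let t = true in (\a.2)) (if false then (\b.false) else (\c.c)))) ((\d.(\e.true)) (let f = 8 in (if false then (\g.f) else (\h.f))))))
step 2: [beta@0] ((let z = true in ((if ((\u.true) 5) then (\v.8) else (let w = false in (\p.6))) ((\q.false) (\r.r)))) + ((\s.((let t = true in (\a.2)) (if false then (\b.false) else (\c.c)))) ((\d.(\e.true)) (let f = 8 in (if false then (\g.f) else (\h.f))))))
step 3: [let@0] (((if ((\u.true) 5) then (\v.8) else (let w = false in (\p.6))) ((\q.false) (\r.r))) + ((\s.((let t = true in (\a.2)) (if false then (\b.false) else (\c.c)))) ((\d.(\e.true)) (let f = 8 in (if false then (\g.f) else (\h.f))))))
step 4: [beta@0.0.0] (((if true then (\v.8) else (let w = false in (\p.6))) ((\q.false) (\r.r))) + ((\s.((let t = true in (\a.2)) (if false then (\b.false) else (\c.c)))) ((\d.(\e.true)) (let f = 8 in (if false then (\g.f) else (\h.f))))))
step 5: [if@0.0] (((\v.8) ((\q.false) (\r.r))) + ((\s.((let t = true in (\a.2)) (if false then (\b.false) else (\c.c)))) ((\d.(\e.true)) (let f = 8 in (if false then (\g.f) else (\h.f))))))
step 6: [beta@0] (8 + ((\s.((let t = true in (\a.2)) (if false then (\b.false) else (\c.c)))) ((\d.(\e.true)) (let f = 8 in (if false then (\g.f) else (\h.f))))))
step 7: [beta@1] (8 + ((let t = true in (\a.2)) (if false then (\b.false) else (\c.c))))
step 8: [let@1.0] (8 + ((\a.2) (if false then (\b.false) else (\c.c))))
step 9: [beta@1] (8 + 2)
step 10: [delta@root] 10

Answer: 10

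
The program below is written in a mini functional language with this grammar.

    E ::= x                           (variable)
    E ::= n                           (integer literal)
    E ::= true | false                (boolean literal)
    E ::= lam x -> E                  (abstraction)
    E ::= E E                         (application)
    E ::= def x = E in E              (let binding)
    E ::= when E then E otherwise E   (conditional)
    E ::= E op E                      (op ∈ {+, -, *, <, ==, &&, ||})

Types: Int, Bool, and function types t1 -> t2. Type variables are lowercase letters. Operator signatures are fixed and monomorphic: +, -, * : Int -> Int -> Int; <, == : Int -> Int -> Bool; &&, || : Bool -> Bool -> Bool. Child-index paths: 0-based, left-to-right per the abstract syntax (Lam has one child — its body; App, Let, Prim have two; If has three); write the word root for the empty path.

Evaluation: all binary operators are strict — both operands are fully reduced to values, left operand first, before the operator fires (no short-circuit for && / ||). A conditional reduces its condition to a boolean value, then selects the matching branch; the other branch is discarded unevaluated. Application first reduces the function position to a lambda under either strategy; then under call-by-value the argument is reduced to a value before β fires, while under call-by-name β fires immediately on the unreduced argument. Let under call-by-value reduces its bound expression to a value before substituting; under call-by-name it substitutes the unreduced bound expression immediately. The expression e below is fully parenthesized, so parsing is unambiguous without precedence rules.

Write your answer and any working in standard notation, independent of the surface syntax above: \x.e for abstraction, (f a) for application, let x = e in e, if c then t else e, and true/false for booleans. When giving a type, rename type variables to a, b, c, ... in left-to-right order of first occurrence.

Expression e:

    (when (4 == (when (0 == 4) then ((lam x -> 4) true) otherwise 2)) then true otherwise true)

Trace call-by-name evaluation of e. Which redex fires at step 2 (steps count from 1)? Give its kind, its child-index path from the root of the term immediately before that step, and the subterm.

Answer: if at 0.1 : (if false then ((\x.4) true) else 2)

Working:
step 0: (if (4 == (if (0 == 4) then ((\x.4) true) else 2)) then true else true)
step 1: [delta@0.1.0] (if (4 == (if false then ((\x.4) true) else 2)) then true else true)
step 2: [if@0.1] (if (4 == 2) then true else true)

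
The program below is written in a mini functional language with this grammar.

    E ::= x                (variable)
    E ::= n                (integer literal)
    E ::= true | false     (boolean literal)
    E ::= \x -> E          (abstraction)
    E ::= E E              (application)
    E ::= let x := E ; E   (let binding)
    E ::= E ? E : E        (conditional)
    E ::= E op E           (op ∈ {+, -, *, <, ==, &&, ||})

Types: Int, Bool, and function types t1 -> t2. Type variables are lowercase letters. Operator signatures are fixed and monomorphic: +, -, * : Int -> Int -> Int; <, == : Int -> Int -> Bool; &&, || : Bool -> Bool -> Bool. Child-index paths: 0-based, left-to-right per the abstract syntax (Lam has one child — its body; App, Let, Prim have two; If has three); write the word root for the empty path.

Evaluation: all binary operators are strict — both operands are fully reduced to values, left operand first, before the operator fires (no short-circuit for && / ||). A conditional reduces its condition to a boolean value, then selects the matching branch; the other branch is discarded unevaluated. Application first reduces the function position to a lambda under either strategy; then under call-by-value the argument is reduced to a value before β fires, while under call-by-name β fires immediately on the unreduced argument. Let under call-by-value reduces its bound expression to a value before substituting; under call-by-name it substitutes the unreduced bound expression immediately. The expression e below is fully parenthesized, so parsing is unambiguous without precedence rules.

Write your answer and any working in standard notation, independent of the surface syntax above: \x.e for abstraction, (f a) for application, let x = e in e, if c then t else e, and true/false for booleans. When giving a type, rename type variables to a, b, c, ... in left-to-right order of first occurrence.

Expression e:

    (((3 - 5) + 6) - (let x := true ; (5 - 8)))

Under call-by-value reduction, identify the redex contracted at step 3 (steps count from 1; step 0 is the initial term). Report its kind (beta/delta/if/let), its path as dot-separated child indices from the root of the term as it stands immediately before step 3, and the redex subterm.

Answer: let at 1 : (let x = true in (5 - 8))

Trace:
step 0: (((3 - 5) + 6) - (let x = true in (5 - 8)))
step 1: [delta@0.0] ((-2 + 6) - (let x = true in (5 - 8)))
step 2: [delta@0] (4 - (let x = true in (5 - 8)))
step 3: [let@1] (4 - (5 - 8))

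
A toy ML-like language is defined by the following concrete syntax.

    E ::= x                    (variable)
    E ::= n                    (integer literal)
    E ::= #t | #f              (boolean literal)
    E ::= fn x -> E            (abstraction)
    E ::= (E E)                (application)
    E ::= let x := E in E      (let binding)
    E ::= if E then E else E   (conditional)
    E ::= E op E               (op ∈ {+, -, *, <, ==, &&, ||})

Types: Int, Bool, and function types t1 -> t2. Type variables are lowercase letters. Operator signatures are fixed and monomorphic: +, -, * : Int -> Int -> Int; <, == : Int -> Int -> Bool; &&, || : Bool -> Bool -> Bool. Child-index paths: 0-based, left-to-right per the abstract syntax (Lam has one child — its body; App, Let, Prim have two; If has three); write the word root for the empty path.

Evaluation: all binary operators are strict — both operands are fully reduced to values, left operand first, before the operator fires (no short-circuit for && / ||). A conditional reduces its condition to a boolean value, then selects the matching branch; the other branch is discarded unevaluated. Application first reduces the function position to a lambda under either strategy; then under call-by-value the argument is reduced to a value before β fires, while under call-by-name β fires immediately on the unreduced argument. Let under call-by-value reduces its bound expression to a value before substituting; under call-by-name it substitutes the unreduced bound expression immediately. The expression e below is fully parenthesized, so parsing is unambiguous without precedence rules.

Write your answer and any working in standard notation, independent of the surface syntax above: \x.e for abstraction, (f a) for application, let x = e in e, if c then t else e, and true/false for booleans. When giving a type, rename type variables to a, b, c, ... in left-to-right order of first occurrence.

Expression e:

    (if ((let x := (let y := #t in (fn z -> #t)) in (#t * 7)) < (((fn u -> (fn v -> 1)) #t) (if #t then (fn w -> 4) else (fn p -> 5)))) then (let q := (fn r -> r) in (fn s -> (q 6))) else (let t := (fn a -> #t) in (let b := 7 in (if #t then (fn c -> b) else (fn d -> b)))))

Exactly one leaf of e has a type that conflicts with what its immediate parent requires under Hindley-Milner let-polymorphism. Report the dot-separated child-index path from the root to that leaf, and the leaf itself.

Answer: 0.0.1.0 : true

Working:
let y : Bool
\z._ : a -> Bool
let x : forall. a -> Bool
  unify Bool ~ Int
  FAIL: mismatch Bool ~ Int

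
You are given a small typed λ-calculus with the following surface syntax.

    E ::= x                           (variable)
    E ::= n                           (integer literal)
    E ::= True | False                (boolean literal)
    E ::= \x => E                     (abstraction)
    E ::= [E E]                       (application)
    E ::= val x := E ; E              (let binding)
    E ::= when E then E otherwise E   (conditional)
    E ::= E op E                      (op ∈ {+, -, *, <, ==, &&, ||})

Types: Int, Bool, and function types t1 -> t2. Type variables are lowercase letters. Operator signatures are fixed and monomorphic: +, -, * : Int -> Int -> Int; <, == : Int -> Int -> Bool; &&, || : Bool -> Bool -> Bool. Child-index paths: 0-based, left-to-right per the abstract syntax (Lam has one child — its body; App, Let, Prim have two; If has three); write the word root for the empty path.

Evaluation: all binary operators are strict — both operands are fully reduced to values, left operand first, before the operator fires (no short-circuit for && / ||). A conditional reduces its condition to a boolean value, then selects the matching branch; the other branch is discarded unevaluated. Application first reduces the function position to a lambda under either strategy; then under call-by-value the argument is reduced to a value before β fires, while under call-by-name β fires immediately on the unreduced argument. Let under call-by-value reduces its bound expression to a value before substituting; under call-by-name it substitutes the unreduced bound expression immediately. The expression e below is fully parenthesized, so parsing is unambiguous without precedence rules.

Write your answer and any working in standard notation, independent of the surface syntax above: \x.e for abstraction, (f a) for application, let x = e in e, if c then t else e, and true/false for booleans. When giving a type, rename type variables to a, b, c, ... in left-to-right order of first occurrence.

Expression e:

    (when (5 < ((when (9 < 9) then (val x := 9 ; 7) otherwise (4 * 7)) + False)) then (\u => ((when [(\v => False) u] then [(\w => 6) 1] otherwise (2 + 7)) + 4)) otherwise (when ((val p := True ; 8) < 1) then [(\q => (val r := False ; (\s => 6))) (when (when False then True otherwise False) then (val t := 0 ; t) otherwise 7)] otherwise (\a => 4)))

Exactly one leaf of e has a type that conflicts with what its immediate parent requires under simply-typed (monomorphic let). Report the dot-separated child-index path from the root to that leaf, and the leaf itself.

Trace:
  unify Int ~ Int
  unify Int ~ Int
  unify Int ~ Int
  unify Bool ~ Bool
let x : Int
  unify Int ~ Int
  unify Int ~ Int
  unify Int ~ Int
  unify Int ~ Int
  unify Bool ~ Int
  FAIL: mismatch Bool ~ Int

Answer: 0.1.1 : false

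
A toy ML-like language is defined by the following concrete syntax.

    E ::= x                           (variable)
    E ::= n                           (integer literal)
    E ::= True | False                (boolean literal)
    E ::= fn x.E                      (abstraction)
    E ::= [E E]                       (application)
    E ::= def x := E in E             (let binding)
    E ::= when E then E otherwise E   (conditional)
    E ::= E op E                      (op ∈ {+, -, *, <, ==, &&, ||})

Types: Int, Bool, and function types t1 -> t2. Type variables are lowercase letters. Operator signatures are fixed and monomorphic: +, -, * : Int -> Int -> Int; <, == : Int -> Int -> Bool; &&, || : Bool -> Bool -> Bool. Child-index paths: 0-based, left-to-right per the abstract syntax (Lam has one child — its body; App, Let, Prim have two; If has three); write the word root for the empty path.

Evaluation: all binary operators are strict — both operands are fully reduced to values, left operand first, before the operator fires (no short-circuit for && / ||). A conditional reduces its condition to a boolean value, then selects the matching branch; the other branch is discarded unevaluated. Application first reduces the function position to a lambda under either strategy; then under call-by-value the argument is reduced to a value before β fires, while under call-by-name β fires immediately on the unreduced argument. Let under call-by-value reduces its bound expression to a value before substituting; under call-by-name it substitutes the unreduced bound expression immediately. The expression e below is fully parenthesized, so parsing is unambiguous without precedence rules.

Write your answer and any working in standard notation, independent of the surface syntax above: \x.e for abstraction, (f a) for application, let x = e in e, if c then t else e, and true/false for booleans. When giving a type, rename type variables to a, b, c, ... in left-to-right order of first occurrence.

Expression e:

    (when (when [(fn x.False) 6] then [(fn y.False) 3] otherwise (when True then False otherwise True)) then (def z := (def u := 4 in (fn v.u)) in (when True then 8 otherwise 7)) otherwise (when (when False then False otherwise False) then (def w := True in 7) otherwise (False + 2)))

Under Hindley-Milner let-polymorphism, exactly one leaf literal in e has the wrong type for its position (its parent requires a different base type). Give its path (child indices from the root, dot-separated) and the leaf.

Answer: 2.2.0 : false

Working:
\x._ : a -> Bool
  unify a -> Bool ~ Int -> b
  unify a ~ Int
  unify Bool ~ b
_ _ : Bool
  unify Bool ~ Bool
\y._ : c -> Bool
  unify c -> Bool ~ Int -> d
  unify c ~ Int
  unify Bool ~ d
_ _ : Bool
  unify Bool ~ Bool
  unify Bool ~ Bool
  unify Bool ~ Bool
  unify Bool ~ Bool
let u : Int
u : Int
\v._ : e -> Int
let z : forall. e -> Int
  unify Bool ~ Bool
  unify Int ~ Int
  unify Bool ~ Bool
  unify Bool ~ Bool
  unify Bool ~ Bool
let w : Bool
  unify Bool ~ Int
  FAIL: mismatch Bool ~ Int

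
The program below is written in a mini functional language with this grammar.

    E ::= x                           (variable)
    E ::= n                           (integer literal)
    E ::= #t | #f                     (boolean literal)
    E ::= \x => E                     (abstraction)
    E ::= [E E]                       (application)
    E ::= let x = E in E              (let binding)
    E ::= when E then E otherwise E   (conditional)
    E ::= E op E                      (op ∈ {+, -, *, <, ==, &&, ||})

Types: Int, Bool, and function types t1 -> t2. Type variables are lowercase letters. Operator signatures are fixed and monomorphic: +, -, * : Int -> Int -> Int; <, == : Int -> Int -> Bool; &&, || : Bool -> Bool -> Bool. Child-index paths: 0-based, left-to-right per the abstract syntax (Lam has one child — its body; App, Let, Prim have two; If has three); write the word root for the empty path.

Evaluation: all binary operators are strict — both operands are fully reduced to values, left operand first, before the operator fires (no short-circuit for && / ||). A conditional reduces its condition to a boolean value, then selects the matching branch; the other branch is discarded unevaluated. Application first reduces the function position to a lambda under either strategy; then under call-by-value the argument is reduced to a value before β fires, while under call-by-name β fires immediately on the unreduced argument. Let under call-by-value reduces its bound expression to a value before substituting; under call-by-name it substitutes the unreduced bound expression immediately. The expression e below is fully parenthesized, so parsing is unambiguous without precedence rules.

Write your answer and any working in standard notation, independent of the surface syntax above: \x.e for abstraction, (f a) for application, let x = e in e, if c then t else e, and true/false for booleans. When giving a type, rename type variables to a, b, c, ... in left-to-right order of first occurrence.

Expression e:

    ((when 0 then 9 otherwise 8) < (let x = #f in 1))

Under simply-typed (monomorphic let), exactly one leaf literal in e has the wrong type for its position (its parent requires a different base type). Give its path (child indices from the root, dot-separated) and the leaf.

Derivation:
  unify Int ~ Bool
  FAIL: mismatch Int ~ Bool

Answer: 0.0 : 0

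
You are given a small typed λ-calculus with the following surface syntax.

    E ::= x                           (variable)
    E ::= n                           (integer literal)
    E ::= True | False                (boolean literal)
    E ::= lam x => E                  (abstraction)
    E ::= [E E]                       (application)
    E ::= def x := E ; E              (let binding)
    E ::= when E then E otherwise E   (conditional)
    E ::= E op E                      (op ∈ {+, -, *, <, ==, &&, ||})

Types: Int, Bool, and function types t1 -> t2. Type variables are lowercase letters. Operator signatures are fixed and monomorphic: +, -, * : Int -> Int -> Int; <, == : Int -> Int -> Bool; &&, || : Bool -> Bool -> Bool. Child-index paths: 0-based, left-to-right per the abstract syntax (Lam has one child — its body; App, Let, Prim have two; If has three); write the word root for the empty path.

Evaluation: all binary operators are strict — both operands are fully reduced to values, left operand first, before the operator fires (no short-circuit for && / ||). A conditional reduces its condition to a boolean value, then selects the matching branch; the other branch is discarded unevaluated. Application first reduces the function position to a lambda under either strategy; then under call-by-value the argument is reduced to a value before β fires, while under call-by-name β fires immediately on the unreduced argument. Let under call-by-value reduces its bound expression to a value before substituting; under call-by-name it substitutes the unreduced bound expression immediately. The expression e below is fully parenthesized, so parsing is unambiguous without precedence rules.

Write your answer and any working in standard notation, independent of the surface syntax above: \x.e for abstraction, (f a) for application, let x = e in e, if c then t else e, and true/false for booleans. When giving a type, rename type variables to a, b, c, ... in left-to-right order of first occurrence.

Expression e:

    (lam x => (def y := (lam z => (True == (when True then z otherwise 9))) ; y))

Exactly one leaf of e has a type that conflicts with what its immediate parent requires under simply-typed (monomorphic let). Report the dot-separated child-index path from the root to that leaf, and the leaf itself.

Working:
  unify Bool ~ Int
  FAIL: mismatch Bool ~ Int

Answer: 0.0.0.0 : true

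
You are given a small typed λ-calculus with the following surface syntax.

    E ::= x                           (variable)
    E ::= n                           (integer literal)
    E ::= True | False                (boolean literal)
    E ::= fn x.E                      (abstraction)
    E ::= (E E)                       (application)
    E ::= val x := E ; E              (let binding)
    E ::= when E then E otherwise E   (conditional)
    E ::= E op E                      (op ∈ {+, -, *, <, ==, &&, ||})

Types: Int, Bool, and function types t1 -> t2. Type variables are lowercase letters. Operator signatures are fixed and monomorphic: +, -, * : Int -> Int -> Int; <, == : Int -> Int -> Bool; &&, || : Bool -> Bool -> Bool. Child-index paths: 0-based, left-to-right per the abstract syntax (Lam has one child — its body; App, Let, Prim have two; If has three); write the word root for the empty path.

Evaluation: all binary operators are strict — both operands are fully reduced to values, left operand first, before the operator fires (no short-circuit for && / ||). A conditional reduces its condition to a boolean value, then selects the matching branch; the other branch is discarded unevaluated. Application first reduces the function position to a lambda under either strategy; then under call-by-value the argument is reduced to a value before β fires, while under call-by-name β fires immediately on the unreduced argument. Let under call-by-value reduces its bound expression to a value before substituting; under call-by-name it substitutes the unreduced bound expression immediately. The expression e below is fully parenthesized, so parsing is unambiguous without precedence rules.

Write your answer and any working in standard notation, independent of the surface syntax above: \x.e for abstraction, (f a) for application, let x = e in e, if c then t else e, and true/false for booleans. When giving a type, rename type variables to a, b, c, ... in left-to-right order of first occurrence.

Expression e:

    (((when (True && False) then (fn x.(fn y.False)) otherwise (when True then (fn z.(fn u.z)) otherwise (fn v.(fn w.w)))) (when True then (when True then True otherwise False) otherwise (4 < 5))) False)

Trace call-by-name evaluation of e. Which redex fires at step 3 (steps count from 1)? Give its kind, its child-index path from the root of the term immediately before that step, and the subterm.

Answer: if at 0.0 : (if true then (\z.(\u.z)) else (\v.(\w.w)))

Working:
step 0: (((if (true && false) then (\x.(\y.false)) else (if true then (\z.(\u.z)) else (\v.(\w.w)))) (if true then (if true then true else false) else (4 < 5))) false)
step 1: [delta@0.0.0] (((if false then (\x.(\y.false)) else (if true then (\z.(\u.z)) else (\v.(\w.w)))) (if true then (if true then true else false) else (4 < 5))) false)
step 2: [if@0.0] (((if true then (\z.(\u.z)) else (\v.(\w.w))) (if true then (if true then true else false) else (4 < 5))) false)
step 3: [if@0.0] (((\z.(\u.z)) (if true then (if true then true else false) else (4 < 5))) false)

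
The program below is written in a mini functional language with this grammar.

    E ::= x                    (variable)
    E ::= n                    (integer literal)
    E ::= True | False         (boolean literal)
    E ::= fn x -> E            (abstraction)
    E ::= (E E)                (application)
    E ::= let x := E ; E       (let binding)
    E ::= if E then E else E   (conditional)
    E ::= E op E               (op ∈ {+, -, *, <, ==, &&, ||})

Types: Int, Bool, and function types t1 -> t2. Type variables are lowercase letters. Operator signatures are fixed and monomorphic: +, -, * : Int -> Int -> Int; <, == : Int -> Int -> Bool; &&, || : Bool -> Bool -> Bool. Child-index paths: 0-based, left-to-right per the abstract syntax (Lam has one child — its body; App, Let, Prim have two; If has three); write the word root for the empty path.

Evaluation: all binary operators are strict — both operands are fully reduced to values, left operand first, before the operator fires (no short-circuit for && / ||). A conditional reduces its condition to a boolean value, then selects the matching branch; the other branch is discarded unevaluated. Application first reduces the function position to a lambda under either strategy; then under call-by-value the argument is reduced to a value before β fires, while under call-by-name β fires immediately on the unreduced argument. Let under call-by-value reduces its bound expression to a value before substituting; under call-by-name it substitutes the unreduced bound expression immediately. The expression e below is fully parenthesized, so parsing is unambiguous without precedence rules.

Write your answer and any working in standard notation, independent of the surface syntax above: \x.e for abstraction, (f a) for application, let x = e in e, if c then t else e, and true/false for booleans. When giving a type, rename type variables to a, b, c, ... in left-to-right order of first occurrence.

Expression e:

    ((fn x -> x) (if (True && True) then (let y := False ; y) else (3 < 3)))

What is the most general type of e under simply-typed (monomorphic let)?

Answer: Bool

Trace:
x : a
\x._ : a -> a
  unify Bool ~ Bool
  unify Bool ~ Bool
  unify Bool ~ Bool
let y : Bool
y : Bool
  unify Int ~ Int
  unify Int ~ Int
  unify Bool ~ Bool
  unify a -> a ~ Bool -> b
  unify a ~ Bool
  unify Bool ~ b
_ _ : Bool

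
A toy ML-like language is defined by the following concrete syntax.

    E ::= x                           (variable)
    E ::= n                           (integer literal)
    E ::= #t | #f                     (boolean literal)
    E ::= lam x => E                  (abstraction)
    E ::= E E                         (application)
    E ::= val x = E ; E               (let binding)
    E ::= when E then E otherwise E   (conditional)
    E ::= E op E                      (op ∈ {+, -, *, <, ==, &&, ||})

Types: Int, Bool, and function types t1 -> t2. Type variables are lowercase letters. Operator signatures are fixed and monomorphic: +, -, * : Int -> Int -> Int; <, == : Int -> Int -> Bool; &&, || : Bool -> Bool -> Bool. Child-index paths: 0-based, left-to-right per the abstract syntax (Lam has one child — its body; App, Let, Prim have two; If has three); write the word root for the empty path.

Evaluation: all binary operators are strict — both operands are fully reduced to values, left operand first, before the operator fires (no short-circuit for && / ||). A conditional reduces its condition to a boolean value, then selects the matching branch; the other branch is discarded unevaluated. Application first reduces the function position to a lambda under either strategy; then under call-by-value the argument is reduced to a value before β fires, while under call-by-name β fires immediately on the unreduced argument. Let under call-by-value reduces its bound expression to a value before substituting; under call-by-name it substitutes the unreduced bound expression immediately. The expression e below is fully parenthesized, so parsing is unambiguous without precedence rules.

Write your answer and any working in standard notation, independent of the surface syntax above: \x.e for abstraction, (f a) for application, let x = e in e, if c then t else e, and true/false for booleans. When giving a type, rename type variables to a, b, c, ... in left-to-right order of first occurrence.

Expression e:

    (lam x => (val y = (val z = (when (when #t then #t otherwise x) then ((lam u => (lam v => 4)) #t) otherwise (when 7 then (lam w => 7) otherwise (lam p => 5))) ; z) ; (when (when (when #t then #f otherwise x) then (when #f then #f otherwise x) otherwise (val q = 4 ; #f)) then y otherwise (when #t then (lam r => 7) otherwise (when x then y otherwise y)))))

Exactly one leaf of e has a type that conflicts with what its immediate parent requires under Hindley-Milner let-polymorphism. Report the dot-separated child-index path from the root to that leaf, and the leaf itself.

Trace:
  unify Bool ~ Bool
x : a
  unify Bool ~ a
  unify Bool ~ Bool
\v._ : c -> Int
\u._ : b -> c -> Int
  unify b -> c -> Int ~ Bool -> d
  unify b ~ Bool
  unify c -> Int ~ d
_ _ : c -> Int
  unify Int ~ Bool
  FAIL: mismatch Int ~ Bool

Answer: 0.0.0.2.0 : 7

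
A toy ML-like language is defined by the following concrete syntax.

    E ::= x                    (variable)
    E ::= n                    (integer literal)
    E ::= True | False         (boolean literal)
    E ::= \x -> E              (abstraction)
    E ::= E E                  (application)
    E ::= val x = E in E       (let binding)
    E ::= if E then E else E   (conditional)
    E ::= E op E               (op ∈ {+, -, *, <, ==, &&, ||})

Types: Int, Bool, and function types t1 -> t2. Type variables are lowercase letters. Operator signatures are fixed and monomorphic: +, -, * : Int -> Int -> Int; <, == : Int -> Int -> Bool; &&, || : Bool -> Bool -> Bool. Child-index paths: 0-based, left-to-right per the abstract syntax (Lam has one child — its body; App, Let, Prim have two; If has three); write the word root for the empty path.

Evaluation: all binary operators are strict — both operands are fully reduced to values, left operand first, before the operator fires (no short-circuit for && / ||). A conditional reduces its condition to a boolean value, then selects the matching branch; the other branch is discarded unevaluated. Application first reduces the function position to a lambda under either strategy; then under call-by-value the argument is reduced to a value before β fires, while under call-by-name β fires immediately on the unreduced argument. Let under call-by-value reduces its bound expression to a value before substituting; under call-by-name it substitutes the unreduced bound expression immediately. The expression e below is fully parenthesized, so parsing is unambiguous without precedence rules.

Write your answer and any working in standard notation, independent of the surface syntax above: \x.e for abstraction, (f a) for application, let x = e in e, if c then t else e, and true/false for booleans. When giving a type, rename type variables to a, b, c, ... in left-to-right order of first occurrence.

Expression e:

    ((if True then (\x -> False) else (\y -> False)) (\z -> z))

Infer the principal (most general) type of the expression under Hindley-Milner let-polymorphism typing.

Trace:
  unify Bool ~ Bool
\x._ : a -> Bool
\y._ : b -> Bool
  unify a -> Bool ~ b -> Bool
  unify a ~ b
  unify Bool ~ Bool
z : c
\z._ : c -> c
  unify b -> Bool ~ (c -> c) -> d
  unify b ~ c -> c
  unify Bool ~ d
_ _ : Bool

Answer: Bool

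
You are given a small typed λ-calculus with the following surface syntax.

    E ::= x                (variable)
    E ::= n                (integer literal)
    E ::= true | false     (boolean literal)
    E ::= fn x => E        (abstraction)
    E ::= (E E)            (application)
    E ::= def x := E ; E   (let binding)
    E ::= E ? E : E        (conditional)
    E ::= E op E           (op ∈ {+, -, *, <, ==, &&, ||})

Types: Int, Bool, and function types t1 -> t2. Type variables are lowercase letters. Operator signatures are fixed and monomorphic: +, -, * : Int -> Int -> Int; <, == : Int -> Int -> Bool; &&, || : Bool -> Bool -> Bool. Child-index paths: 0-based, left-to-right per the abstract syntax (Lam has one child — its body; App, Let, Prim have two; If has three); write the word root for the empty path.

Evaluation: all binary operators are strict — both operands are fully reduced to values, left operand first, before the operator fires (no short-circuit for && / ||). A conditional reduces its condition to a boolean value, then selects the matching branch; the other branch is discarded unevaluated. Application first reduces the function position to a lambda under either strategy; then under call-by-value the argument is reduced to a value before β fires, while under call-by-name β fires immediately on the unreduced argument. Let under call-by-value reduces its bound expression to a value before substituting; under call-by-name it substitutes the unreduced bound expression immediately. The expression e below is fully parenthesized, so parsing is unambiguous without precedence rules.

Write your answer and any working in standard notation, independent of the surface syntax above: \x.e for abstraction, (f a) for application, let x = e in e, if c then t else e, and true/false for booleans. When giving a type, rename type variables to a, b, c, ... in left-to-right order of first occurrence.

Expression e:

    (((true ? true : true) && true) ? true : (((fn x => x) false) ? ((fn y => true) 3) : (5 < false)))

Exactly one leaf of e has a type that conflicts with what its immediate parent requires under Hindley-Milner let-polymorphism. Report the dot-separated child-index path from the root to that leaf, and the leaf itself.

Answer: 2.2.1 : false

Working:
  unify Bool ~ Bool
  unify Bool ~ Bool
  unify Bool ~ Bool
  unify Bool ~ Bool
  unify Bool ~ Bool
x : a
\x._ : a -> a
  unify a -> a ~ Bool -> b
  unify a ~ Bool
  unify Bool ~ b
_ _ : Bool
  unify Bool ~ Bool
\y._ : c -> Bool
  unify c -> Bool ~ Int -> d
  unify c ~ Int
  unify Bool ~ d
_ _ : Bool
  unify Int ~ Int
  unify Bool ~ Int
  FAIL: mismatch Bool ~ Int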